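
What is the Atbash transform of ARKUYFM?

A(0) → Z(25)
R(17) → I(8)
K(10) → P(15)
U(20) → F(5)
Y(24) → B(1)
F(5) → U(20)
M(12) → N(13)

ZIPFBUN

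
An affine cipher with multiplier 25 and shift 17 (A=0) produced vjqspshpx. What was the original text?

The inverse of 25 mod 26 is 25, since 25·25=625≡1. Apply D(y)=25·(y−17) mod 26:
v(21): 25·(21−17)=100≡22 → w
j(9): 25·(9−17)=-200≡8 → i
q(16): 25·(16−17)=-25≡1 → b
s(18): 25·(18−17)=25 → z
p(15): 25·(15−17)=-50≡2 → c
s(18): 25·(18−17)=25 → z
h(7): 25·(7−17)=-250≡10 → k
p(15): 25·(15−17)=-50≡2 → c
x(23): 25·(23−17)=150≡20 → u

wibzczkcu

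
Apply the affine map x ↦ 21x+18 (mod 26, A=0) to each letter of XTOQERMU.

X(23): 21·23+18=501≡7 → H
T(19): 21·19+18=417≡1 → B
O(14): 21·14+18=312≡0 → A
Q(16): 21·16+18=354≡16 → Q
E(4): 21·4+18=102≡24 → Y
R(17): 21·17+18=375≡11 → L
M(12): 21·12+18=270≡10 → K
U(20): 21·20+18=438≡22 → W

HBAQYLKW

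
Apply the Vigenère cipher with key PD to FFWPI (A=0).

Repeat the key across the message: PDPDP
F(5)+P(15): 20 → U
F(5)+D(3): 8 → I
W(22)+P(15): 37≡11 → L
P(15)+D(3): 18 → S
I(8)+P(15): 23 → X

UILSX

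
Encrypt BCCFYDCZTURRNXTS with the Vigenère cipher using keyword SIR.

TKTXGUUHKMZIFFKK

Repeat the key across the message: SIRSIRSIRSIRSIRS
B(1)+S(18): 19 → T
C(2)+I(8): 10 → K
C(2)+R(17): 19 → T
F(5)+S(18): 23 → X
Y(24)+I(8): 32≡6 → G
D(3)+R(17): 20 → U
C(2)+S(18): 20 → U
Z(25)+I(8): 33≡7 → H
T(19)+R(17): 36≡10 → K
U(20)+S(18): 38≡12 → M
R(17)+I(8): 25 → Z
R(17)+R(17): 34≡8 → I
N(13)+S(18): 31≡5 → F
X(23)+I(8): 31≡5 → F
T(19)+R(17): 36≡10 → K
S(18)+S(18): 36≡10 → K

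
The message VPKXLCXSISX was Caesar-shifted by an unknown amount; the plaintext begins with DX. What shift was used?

18

From the crib: V(21)−D(3)=18, so the shift is 18.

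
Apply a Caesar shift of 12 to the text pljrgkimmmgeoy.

bxvdswuyyysqak

p(15): 15+12=27≡1 → b
l(11): 11+12=23 → x
j(9): 9+12=21 → v
r(17): 17+12=29≡3 → d
g(6): 6+12=18 → s
k(10): 10+12=22 → w
i(8): 8+12=20 → u
m(12): 12+12=24 → y
m(12): 12+12=24 → y
m(12): 12+12=24 → y
g(6): 6+12=18 → s
e(4): 4+12=16 → q
o(14): 14+12=26≡0 → a
y(24): 24+12=36≡10 → k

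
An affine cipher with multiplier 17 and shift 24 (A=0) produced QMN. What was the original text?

The inverse of 17 mod 26 is 23, since 17·23=391≡1. Apply D(y)=23·(y−24) mod 26:
Q(16): 23·(16−24)=-184≡24 → Y
M(12): 23·(12−24)=-276≡10 → K
N(13): 23·(13−24)=-253≡7 → H

YKH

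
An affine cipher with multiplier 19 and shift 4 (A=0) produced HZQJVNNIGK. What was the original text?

The inverse of 19 mod 26 is 11, since 19·11=209≡1. Apply D(y)=11·(y−4) mod 26:
H(7): 11·(7−4)=33≡7 → H
Z(25): 11·(25−4)=231≡23 → X
Q(16): 11·(16−4)=132≡2 → C
J(9): 11·(9−4)=55≡3 → D
V(21): 11·(21−4)=187≡5 → F
N(13): 11·(13−4)=99≡21 → V
N(13): 11·(13−4)=99≡21 → V
I(8): 11·(8−4)=44≡18 → S
G(6): 11·(6−4)=22 → W
K(10): 11·(10−4)=66≡14 → O

HXCDFVVSWO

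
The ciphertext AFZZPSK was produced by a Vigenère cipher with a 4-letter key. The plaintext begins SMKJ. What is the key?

Subtract each crib letter from the matching ciphertext letter (mod 26):
A(0)−S(18)=-18≡8 → I
F(5)−M(12)=-7≡19 → T
Z(25)−K(10)=15 → P
Z(25)−J(9)=16 → Q

ITPQ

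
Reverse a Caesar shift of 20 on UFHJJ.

U(20): 20−20=0 → A
F(5): 5−20=-15≡11 → L
H(7): 7−20=-13≡13 → N
J(9): 9−20=-11≡15 → P
J(9): 9−20=-11≡15 → P

ALNPP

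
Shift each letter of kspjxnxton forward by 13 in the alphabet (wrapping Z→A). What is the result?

k(10): 10+13=23 → x
s(18): 18+13=31≡5 → f
p(15): 15+13=28≡2 → c
j(9): 9+13=22 → w
x(23): 23+13=36≡10 → k
n(13): 13+13=26≡0 → a
x(23): 23+13=36≡10 → k
t(19): 19+13=32≡6 → g
o(14): 14+13=27≡1 → b
n(13): 13+13=26≡0 → a

xfcwkakgba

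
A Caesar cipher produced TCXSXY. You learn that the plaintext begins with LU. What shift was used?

From the crib: T(19)−L(11)=8, so the shift is 8.

8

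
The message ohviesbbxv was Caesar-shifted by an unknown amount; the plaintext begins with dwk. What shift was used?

From the crib: o(14)−d(3)=11, so the shift is 11.

11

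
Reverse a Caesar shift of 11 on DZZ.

SOO

D(3): 3−11=-8≡18 → S
Z(25): 25−11=14 → O
Z(25): 25−11=14 → O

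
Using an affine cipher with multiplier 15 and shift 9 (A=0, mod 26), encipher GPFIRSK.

VAGZETD

G(6): 15·6+9=99≡21 → V
P(15): 15·15+9=234≡0 → A
F(5): 15·5+9=84≡6 → G
I(8): 15·8+9=129≡25 → Z
R(17): 15·17+9=264≡4 → E
S(18): 15·18+9=279≡19 → T
K(10): 15·10+9=159≡3 → D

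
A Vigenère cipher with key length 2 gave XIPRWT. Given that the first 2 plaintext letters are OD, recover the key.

JF

Subtract each crib letter from the matching ciphertext letter (mod 26):
X(23)−O(14)=9 → J
I(8)−D(3)=5 → F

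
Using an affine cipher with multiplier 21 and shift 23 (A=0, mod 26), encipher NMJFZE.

N(13): 21·13+23=296≡10 → K
M(12): 21·12+23=275≡15 → P
J(9): 21·9+23=212≡4 → E
F(5): 21·5+23=128≡24 → Y
Z(25): 21·25+23=548≡2 → C
E(4): 21·4+23=107≡3 → D

KPEYCD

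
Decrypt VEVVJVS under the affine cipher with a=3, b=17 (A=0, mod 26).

KNKKGKJ

The inverse of 3 mod 26 is 9, since 3·9=27≡1. Apply D(y)=9·(y−17) mod 26:
V(21): 9·(21−17)=36≡10 → K
E(4): 9·(4−17)=-117≡13 → N
V(21): 9·(21−17)=36≡10 → K
V(21): 9·(21−17)=36≡10 → K
J(9): 9·(9−17)=-72≡6 → G
V(21): 9·(21−17)=36≡10 → K
S(18): 9·(18−17)=9 → J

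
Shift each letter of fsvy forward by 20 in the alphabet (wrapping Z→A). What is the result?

f(5): 5+20=25 → z
s(18): 18+20=38≡12 → m
v(21): 21+20=41≡15 → p
y(24): 24+20=44≡18 → s

zmps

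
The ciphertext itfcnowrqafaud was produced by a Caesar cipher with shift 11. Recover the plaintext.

xiurcdlgfpupjs

i(8): 8−11=-3≡23 → x
t(19): 19−11=8 → i
f(5): 5−11=-6≡20 → u
c(2): 2−11=-9≡17 → r
n(13): 13−11=2 → c
o(14): 14−11=3 → d
w(22): 22−11=11 → l
r(17): 17−11=6 → g
q(16): 16−11=5 → f
a(0): 0−11=-11≡15 → p
f(5): 5−11=-6≡20 → u
a(0): 0−11=-11≡15 → p
u(20): 20−11=9 → j
d(3): 3−11=-8≡18 → s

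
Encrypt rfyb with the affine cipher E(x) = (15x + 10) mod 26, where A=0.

fhgz

r(17): 15·17+10=265≡5 → f
f(5): 15·5+10=85≡7 → h
y(24): 15·24+10=370≡6 → g
b(1): 15·1+10=25 → z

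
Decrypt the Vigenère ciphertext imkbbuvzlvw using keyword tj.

pdrsilcqsmd

Repeat the key across the ciphertext: tjtjtjtjtjt
i(8)−t(19): -11≡15 → p
m(12)−j(9): 3 → d
k(10)−t(19): -9≡17 → r
b(1)−j(9): -8≡18 → s
b(1)−t(19): -18≡8 → i
u(20)−j(9): 11 → l
v(21)−t(19): 2 → c
z(25)−j(9): 16 → q
l(11)−t(19): -8≡18 → s
v(21)−j(9): 12 → m
w(22)−t(19): 3 → d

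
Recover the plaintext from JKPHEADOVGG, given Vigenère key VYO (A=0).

OMBMGMIQHLI

Repeat the key across the ciphertext: VYOVYOVYOVY
J(9)−V(21): -12≡14 → O
K(10)−Y(24): -14≡12 → M
P(15)−O(14): 1 → B
H(7)−V(21): -14≡12 → M
E(4)−Y(24): -20≡6 → G
A(0)−O(14): -14≡12 → M
D(3)−V(21): -18≡8 → I
O(14)−Y(24): -10≡16 → Q
V(21)−O(14): 7 → H
G(6)−V(21): -15≡11 → L
G(6)−Y(24): -18≡8 → I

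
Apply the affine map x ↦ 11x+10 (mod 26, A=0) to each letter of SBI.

S(18): 11·18+10=208≡0 → A
B(1): 11·1+10=21 → V
I(8): 11·8+10=98≡20 → U

AVU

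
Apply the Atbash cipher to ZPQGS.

Z(25) → A(0)
P(15) → K(10)
Q(16) → J(9)
G(6) → T(19)
S(18) → H(7)

AKJTH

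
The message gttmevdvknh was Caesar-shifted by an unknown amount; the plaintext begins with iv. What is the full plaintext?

From the crib: g(6)−i(8)=-2≡24, so the shift is 24.
Subtract 24 from each ciphertext letter:
g(6): 6−24=-18≡8 → i
t(19): 19−24=-5≡21 → v
t(19): 19−24=-5≡21 → v
m(12): 12−24=-12≡14 → o
e(4): 4−24=-20≡6 → g
v(21): 21−24=-3≡23 → x
d(3): 3−24=-21≡5 → f
v(21): 21−24=-3≡23 → x
k(10): 10−24=-14≡12 → m
n(13): 13−24=-11≡15 → p
h(7): 7−24=-17≡9 → j

ivvogxfxmpj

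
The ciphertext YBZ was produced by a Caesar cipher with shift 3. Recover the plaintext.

Y(24): 24−3=21 → V
B(1): 1−3=-2≡24 → Y
Z(25): 25−3=22 → W

VYW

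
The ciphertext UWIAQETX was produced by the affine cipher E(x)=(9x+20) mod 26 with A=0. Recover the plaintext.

AGQSOEXJ

The inverse of 9 mod 26 is 3, since 9·3=27≡1. Apply D(y)=3·(y−20) mod 26:
U(20): 3·(20−20)=0 → A
W(22): 3·(22−20)=6 → G
I(8): 3·(8−20)=-36≡16 → Q
A(0): 3·(0−20)=-60≡18 → S
Q(16): 3·(16−20)=-12≡14 → O
E(4): 3·(4−20)=-48≡4 → E
T(19): 3·(19−20)=-3≡23 → X
X(23): 3·(23−20)=9 → J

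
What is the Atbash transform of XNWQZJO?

X(23) → C(2)
N(13) → M(12)
W(22) → D(3)
Q(16) → J(9)
Z(25) → A(0)
J(9) → Q(16)
O(14) → L(11)

CMDJAQL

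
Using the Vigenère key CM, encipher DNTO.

Repeat the key across the message: CMCM
D(3)+C(2): 5 → F
N(13)+M(12): 25 → Z
T(19)+C(2): 21 → V
O(14)+M(12): 26≡0 → A

FZVA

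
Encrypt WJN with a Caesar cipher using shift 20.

QDH

W(22): 22+20=42≡16 → Q
J(9): 9+20=29≡3 → D
N(13): 13+20=33≡7 → H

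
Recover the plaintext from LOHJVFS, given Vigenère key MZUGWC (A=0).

Repeat the key across the ciphertext: MZUGWCM
L(11)−M(12): -1≡25 → Z
O(14)−Z(25): -11≡15 → P
H(7)−U(20): -13≡13 → N
J(9)−G(6): 3 → D
V(21)−W(22): -1≡25 → Z
F(5)−C(2): 3 → D
S(18)−M(12): 6 → G

ZPNDZDG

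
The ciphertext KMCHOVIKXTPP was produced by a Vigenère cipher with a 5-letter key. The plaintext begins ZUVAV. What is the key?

LSHHT

Subtract each crib letter from the matching ciphertext letter (mod 26):
K(10)−Z(25)=-15≡11 → L
M(12)−U(20)=-8≡18 → S
C(2)−V(21)=-19≡7 → H
H(7)−A(0)=7 → H
O(14)−V(21)=-7≡19 → T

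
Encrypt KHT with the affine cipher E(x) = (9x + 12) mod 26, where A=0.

YXB

K(10): 9·10+12=102≡24 → Y
H(7): 9·7+12=75≡23 → X
T(19): 9·19+12=183≡1 → B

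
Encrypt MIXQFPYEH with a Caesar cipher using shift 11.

M(12): 12+11=23 → X
I(8): 8+11=19 → T
X(23): 23+11=34≡8 → I
Q(16): 16+11=27≡1 → B
F(5): 5+11=16 → Q
P(15): 15+11=26≡0 → A
Y(24): 24+11=35≡9 → J
E(4): 4+11=15 → P
H(7): 7+11=18 → S

XTIBQAJPS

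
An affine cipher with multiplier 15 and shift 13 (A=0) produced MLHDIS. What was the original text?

The inverse of 15 mod 26 is 7, since 15·7=105≡1. Apply D(y)=7·(y−13) mod 26:
M(12): 7·(12−13)=-7≡19 → T
L(11): 7·(11−13)=-14≡12 → M
H(7): 7·(7−13)=-42≡10 → K
D(3): 7·(3−13)=-70≡8 → I
I(8): 7·(8−13)=-35≡17 → R
S(18): 7·(18−13)=35≡9 → J

TMKIRJ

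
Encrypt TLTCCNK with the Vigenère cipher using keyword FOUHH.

YZNJJSY

Repeat the key across the message: FOUHHFO
T(19)+F(5): 24 → Y
L(11)+O(14): 25 → Z
T(19)+U(20): 39≡13 → N
C(2)+H(7): 9 → J
C(2)+H(7): 9 → J
N(13)+F(5): 18 → S
K(10)+O(14): 24 → Y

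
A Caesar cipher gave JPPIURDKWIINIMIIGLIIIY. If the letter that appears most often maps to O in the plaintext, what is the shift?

20

The most frequent ciphertext letter is I (appears 9 times).
I is position 8; O is position 14.
Shift = -6≡20.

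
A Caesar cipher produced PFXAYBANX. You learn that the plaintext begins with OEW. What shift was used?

1

From the crib: P(15)−O(14)=1, so the shift is 1.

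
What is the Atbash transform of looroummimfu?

ollilfnnrnuf

l(11) → o(14)
o(14) → l(11)
o(14) → l(11)
r(17) → i(8)
o(14) → l(11)
u(20) → f(5)
m(12) → n(13)
m(12) → n(13)
i(8) → r(17)
m(12) → n(13)
f(5) → u(20)
u(20) → f(5)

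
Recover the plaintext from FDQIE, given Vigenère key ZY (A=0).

Repeat the key across the ciphertext: ZYZYZ
F(5)−Z(25): -20≡6 → G
D(3)−Y(24): -21≡5 → F
Q(16)−Z(25): -9≡17 → R
I(8)−Y(24): -16≡10 → K
E(4)−Z(25): -21≡5 → F

GFRKF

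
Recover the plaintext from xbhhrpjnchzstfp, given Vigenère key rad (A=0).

gbeqrmsnzqzpcfm

Repeat the key across the ciphertext: radradradradrad
x(23)−r(17): 6 → g
b(1)−a(0): 1 → b
h(7)−d(3): 4 → e
h(7)−r(17): -10≡16 → q
r(17)−a(0): 17 → r
p(15)−d(3): 12 → m
j(9)−r(17): -8≡18 → s
n(13)−a(0): 13 → n
c(2)−d(3): -1≡25 → z
h(7)−r(17): -10≡16 → q
z(25)−a(0): 25 → z
s(18)−d(3): 15 → p
t(19)−r(17): 2 → c
f(5)−a(0): 5 → f
p(15)−d(3): 12 → m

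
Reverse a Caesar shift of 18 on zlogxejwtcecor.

htwofmrebkmkwz

z(25): 25−18=7 → h
l(11): 11−18=-7≡19 → t
o(14): 14−18=-4≡22 → w
g(6): 6−18=-12≡14 → o
x(23): 23−18=5 → f
e(4): 4−18=-14≡12 → m
j(9): 9−18=-9≡17 → r
w(22): 22−18=4 → e
t(19): 19−18=1 → b
c(2): 2−18=-16≡10 → k
e(4): 4−18=-14≡12 → m
c(2): 2−18=-16≡10 → k
o(14): 14−18=-4≡22 → w
r(17): 17−18=-1≡25 → z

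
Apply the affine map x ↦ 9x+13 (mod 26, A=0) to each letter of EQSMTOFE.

XBTRCJGX

E(4): 9·4+13=49≡23 → X
Q(16): 9·16+13=157≡1 → B
S(18): 9·18+13=175≡19 → T
M(12): 9·12+13=121≡17 → R
T(19): 9·19+13=184≡2 → C
O(14): 9·14+13=139≡9 → J
F(5): 9·5+13=58≡6 → G
E(4): 9·4+13=49≡23 → X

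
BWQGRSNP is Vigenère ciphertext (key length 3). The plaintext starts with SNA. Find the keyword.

JJQ

Subtract each crib letter from the matching ciphertext letter (mod 26):
B(1)−S(18)=-17≡9 → J
W(22)−N(13)=9 → J
Q(16)−A(0)=16 → Q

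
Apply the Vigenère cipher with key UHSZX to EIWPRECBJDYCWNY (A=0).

Repeat the key across the message: UHSZXUHSZXUHSZX
E(4)+U(20): 24 → Y
I(8)+H(7): 15 → P
W(22)+S(18): 40≡14 → O
P(15)+Z(25): 40≡14 → O
R(17)+X(23): 40≡14 → O
E(4)+U(20): 24 → Y
C(2)+H(7): 9 → J
B(1)+S(18): 19 → T
J(9)+Z(25): 34≡8 → I
D(3)+X(23): 26≡0 → A
Y(24)+U(20): 44≡18 → S
C(2)+H(7): 9 → J
W(22)+S(18): 40≡14 → O
N(13)+Z(25): 38≡12 → M
Y(24)+X(23): 47≡21 → V

YPOOOYJTIASJOMV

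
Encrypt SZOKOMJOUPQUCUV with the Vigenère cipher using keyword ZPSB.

ROGLNBBPTEIVBJN

Repeat the key across the message: ZPSBZPSBZPSBZPS
S(18)+Z(25): 43≡17 → R
Z(25)+P(15): 40≡14 → O
O(14)+S(18): 32≡6 → G
K(10)+B(1): 11 → L
O(14)+Z(25): 39≡13 → N
M(12)+P(15): 27≡1 → B
J(9)+S(18): 27≡1 → B
O(14)+B(1): 15 → P
U(20)+Z(25): 45≡19 → T
P(15)+P(15): 30≡4 → E
Q(16)+S(18): 34≡8 → I
U(20)+B(1): 21 → V
C(2)+Z(25): 27≡1 → B
U(20)+P(15): 35≡9 → J
V(21)+S(18): 39≡13 → N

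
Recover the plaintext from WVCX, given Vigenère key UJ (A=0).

CMIO

Repeat the key across the ciphertext: UJUJ
W(22)−U(20): 2 → C
V(21)−J(9): 12 → M
C(2)−U(20): -18≡8 → I
X(23)−J(9): 14 → O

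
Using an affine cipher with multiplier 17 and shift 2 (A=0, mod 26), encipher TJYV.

T(19): 17·19+2=325≡13 → N
J(9): 17·9+2=155≡25 → Z
Y(24): 17·24+2=410≡20 → U
V(21): 17·21+2=359≡21 → V

NZUV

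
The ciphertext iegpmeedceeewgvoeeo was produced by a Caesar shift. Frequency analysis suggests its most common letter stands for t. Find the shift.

11

The most frequent ciphertext letter is e (appears 8 times).
e is position 4; t is position 19.
Shift = -15≡11.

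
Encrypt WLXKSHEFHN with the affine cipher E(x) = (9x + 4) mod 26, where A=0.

UZDQKPOXPR

W(22): 9·22+4=202≡20 → U
L(11): 9·11+4=103≡25 → Z
X(23): 9·23+4=211≡3 → D
K(10): 9·10+4=94≡16 → Q
S(18): 9·18+4=166≡10 → K
H(7): 9·7+4=67≡15 → P
E(4): 9·4+4=40≡14 → O
F(5): 9·5+4=49≡23 → X
H(7): 9·7+4=67≡15 → P
N(13): 9·13+4=121≡17 → R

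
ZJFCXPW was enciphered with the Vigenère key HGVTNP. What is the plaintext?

SDKJKAP

Repeat the key across the ciphertext: HGVTNPH
Z(25)−H(7): 18 → S
J(9)−G(6): 3 → D
F(5)−V(21): -16≡10 → K
C(2)−T(19): -17≡9 → J
X(23)−N(13): 10 → K
P(15)−P(15): 0 → A
W(22)−H(7): 15 → P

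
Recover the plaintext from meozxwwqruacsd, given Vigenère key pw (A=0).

Repeat the key across the ciphertext: pwpwpwpwpwpwpw
m(12)−p(15): -3≡23 → x
e(4)−w(22): -18≡8 → i
o(14)−p(15): -1≡25 → z
z(25)−w(22): 3 → d
x(23)−p(15): 8 → i
w(22)−w(22): 0 → a
w(22)−p(15): 7 → h
q(16)−w(22): -6≡20 → u
r(17)−p(15): 2 → c
u(20)−w(22): -2≡24 → y
a(0)−p(15): -15≡11 → l
c(2)−w(22): -20≡6 → g
s(18)−p(15): 3 → d
d(3)−w(22): -19≡7 → h

xizdiahucylgdh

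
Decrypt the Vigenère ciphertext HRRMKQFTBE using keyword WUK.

Repeat the key across the ciphertext: WUKWUKWUKW
H(7)−W(22): -15≡11 → L
R(17)−U(20): -3≡23 → X
R(17)−K(10): 7 → H
M(12)−W(22): -10≡16 → Q
K(10)−U(20): -10≡16 → Q
Q(16)−K(10): 6 → G
F(5)−W(22): -17≡9 → J
T(19)−U(20): -1≡25 → Z
B(1)−K(10): -9≡17 → R
E(4)−W(22): -18≡8 → I

LXHQQGJZRI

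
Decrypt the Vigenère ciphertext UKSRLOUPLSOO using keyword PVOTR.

Repeat the key across the ciphertext: PVOTRPVOTRPV
U(20)−P(15): 5 → F
K(10)−V(21): -11≡15 → P
S(18)−O(14): 4 → E
R(17)−T(19): -2≡24 → Y
L(11)−R(17): -6≡20 → U
O(14)−P(15): -1≡25 → Z
U(20)−V(21): -1≡25 → Z
P(15)−O(14): 1 → B
L(11)−T(19): -8≡18 → S
S(18)−R(17): 1 → B
O(14)−P(15): -1≡25 → Z
O(14)−V(21): -7≡19 → T

FPEYUZZBSBZT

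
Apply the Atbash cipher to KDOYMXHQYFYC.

K(10) → P(15)
D(3) → W(22)
O(14) → L(11)
Y(24) → B(1)
M(12) → N(13)
X(23) → C(2)
H(7) → S(18)
Q(16) → J(9)
Y(24) → B(1)
F(5) → U(20)
Y(24) → B(1)
C(2) → X(23)

PWLBNCSJBUBX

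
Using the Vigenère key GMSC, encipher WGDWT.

Repeat the key across the message: GMSCG
W(22)+G(6): 28≡2 → C
G(6)+M(12): 18 → S
D(3)+S(18): 21 → V
W(22)+C(2): 24 → Y
T(19)+G(6): 25 → Z

CSVYZ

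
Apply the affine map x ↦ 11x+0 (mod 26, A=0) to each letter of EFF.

SDD

E(4): 11·4+0=44≡18 → S
F(5): 11·5+0=55≡3 → D
F(5): 11·5+0=55≡3 → D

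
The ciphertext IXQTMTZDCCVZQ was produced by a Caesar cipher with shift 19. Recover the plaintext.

I(8): 8−19=-11≡15 → P
X(23): 23−19=4 → E
Q(16): 16−19=-3≡23 → X
T(19): 19−19=0 → A
M(12): 12−19=-7≡19 → T
T(19): 19−19=0 → A
Z(25): 25−19=6 → G
D(3): 3−19=-16≡10 → K
C(2): 2−19=-17≡9 → J
C(2): 2−19=-17≡9 → J
V(21): 21−19=2 → C
Z(25): 25−19=6 → G
Q(16): 16−19=-3≡23 → X

PEXATAGKJJCGX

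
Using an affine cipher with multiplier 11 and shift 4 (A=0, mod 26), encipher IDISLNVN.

OLOUVRBR

I(8): 11·8+4=92≡14 → O
D(3): 11·3+4=37≡11 → L
I(8): 11·8+4=92≡14 → O
S(18): 11·18+4=202≡20 → U
L(11): 11·11+4=125≡21 → V
N(13): 11·13+4=147≡17 → R
V(21): 11·21+4=235≡1 → B
N(13): 11·13+4=147≡17 → R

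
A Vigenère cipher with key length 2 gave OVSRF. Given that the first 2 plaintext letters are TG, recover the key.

VP

Subtract each crib letter from the matching ciphertext letter (mod 26):
O(14)−T(19)=-5≡21 → V
V(21)−G(6)=15 → P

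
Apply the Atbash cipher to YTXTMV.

Y(24) → B(1)
T(19) → G(6)
X(23) → C(2)
T(19) → G(6)
M(12) → N(13)
V(21) → E(4)

BGCGNE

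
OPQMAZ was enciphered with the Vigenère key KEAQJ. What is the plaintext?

Repeat the key across the ciphertext: KEAQJK
O(14)−K(10): 4 → E
P(15)−E(4): 11 → L
Q(16)−A(0): 16 → Q
M(12)−Q(16): -4≡22 → W
A(0)−J(9): -9≡17 → R
Z(25)−K(10): 15 → P

ELQWRP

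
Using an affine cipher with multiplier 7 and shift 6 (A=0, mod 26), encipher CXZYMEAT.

C(2): 7·2+6=20 → U
X(23): 7·23+6=167≡11 → L
Z(25): 7·25+6=181≡25 → Z
Y(24): 7·24+6=174≡18 → S
M(12): 7·12+6=90≡12 → M
E(4): 7·4+6=34≡8 → I
A(0): 7·0+6=6 → G
T(19): 7·19+6=139≡9 → J

ULZSMIGJ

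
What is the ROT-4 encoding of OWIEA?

SAMIE

O(14): 14+4=18 → S
W(22): 22+4=26≡0 → A
I(8): 8+4=12 → M
E(4): 4+4=8 → I
A(0): 0+4=4 → E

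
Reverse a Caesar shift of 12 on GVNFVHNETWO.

UJBTJVBSHKC

G(6): 6−12=-6≡20 → U
V(21): 21−12=9 → J
N(13): 13−12=1 → B
F(5): 5−12=-7≡19 → T
V(21): 21−12=9 → J
H(7): 7−12=-5≡21 → V
N(13): 13−12=1 → B
E(4): 4−12=-8≡18 → S
T(19): 19−12=7 → H
W(22): 22−12=10 → K
O(14): 14−12=2 → C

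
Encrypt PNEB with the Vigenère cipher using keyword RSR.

Repeat the key across the message: RSRR
P(15)+R(17): 32≡6 → G
N(13)+S(18): 31≡5 → F
E(4)+R(17): 21 → V
B(1)+R(17): 18 → S

GFVS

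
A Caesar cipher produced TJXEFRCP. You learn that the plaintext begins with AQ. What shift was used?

19

From the crib: T(19)−A(0)=19, so the shift is 19.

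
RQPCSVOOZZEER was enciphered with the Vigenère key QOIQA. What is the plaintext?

Repeat the key across the ciphertext: QOIQAQOIQAQOI
R(17)−Q(16): 1 → B
Q(16)−O(14): 2 → C
P(15)−I(8): 7 → H
C(2)−Q(16): -14≡12 → M
S(18)−A(0): 18 → S
V(21)−Q(16): 5 → F
O(14)−O(14): 0 → A
O(14)−I(8): 6 → G
Z(25)−Q(16): 9 → J
Z(25)−A(0): 25 → Z
E(4)−Q(16): -12≡14 → O
E(4)−O(14): -10≡16 → Q
R(17)−I(8): 9 → J

BCHMSFAGJZOQJ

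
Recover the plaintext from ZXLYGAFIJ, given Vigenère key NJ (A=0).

Repeat the key across the ciphertext: NJNJNJNJN
Z(25)−N(13): 12 → M
X(23)−J(9): 14 → O
L(11)−N(13): -2≡24 → Y
Y(24)−J(9): 15 → P
G(6)−N(13): -7≡19 → T
A(0)−J(9): -9≡17 → R
F(5)−N(13): -8≡18 → S
I(8)−J(9): -1≡25 → Z
J(9)−N(13): -4≡22 → W

MOYPTRSZW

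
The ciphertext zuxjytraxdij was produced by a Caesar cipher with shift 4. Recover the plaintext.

vqtfupnwtzef

z(25): 25−4=21 → v
u(20): 20−4=16 → q
x(23): 23−4=19 → t
j(9): 9−4=5 → f
y(24): 24−4=20 → u
t(19): 19−4=15 → p
r(17): 17−4=13 → n
a(0): 0−4=-4≡22 → w
x(23): 23−4=19 → t
d(3): 3−4=-1≡25 → z
i(8): 8−4=4 → e
j(9): 9−4=5 → f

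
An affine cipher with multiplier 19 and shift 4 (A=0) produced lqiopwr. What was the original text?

The inverse of 19 mod 26 is 11, since 19·11=209≡1. Apply D(y)=11·(y−4) mod 26:
l(11): 11·(11−4)=77≡25 → z
q(16): 11·(16−4)=132≡2 → c
i(8): 11·(8−4)=44≡18 → s
o(14): 11·(14−4)=110≡6 → g
p(15): 11·(15−4)=121≡17 → r
w(22): 11·(22−4)=198≡16 → q
r(17): 11·(17−4)=143≡13 → n

zcsgrqn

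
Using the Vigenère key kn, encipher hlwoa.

rygbk

Repeat the key across the message: knknk
h(7)+k(10): 17 → r
l(11)+n(13): 24 → y
w(22)+k(10): 32≡6 → g
o(14)+n(13): 27≡1 → b
a(0)+k(10): 10 → k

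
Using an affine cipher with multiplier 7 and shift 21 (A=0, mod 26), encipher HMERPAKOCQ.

SBXKWVNPJD

H(7): 7·7+21=70≡18 → S
M(12): 7·12+21=105≡1 → B
E(4): 7·4+21=49≡23 → X
R(17): 7·17+21=140≡10 → K
P(15): 7·15+21=126≡22 → W
A(0): 7·0+21=21 → V
K(10): 7·10+21=91≡13 → N
O(14): 7·14+21=119≡15 → P
C(2): 7·2+21=35≡9 → J
Q(16): 7·16+21=133≡3 → D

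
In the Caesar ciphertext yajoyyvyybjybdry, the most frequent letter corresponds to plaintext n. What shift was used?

11

The most frequent ciphertext letter is y (appears 7 times).
y is position 24; n is position 13.
Shift = 11.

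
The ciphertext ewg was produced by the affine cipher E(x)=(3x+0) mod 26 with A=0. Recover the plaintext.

The inverse of 3 mod 26 is 9, since 3·9=27≡1. Apply D(y)=9·(y−0) mod 26:
e(4): 9·(4−0)=36≡10 → k
w(22): 9·(22−0)=198≡16 → q
g(6): 9·(6−0)=54≡2 → c

kqc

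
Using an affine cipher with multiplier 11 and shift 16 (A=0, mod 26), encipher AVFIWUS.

A(0): 11·0+16=16 → Q
V(21): 11·21+16=247≡13 → N
F(5): 11·5+16=71≡19 → T
I(8): 11·8+16=104≡0 → A
W(22): 11·22+16=258≡24 → Y
U(20): 11·20+16=236≡2 → C
S(18): 11·18+16=214≡6 → G

QNTAYCG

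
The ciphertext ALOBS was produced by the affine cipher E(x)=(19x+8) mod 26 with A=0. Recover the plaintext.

QHOBG

The inverse of 19 mod 26 is 11, since 19·11=209≡1. Apply D(y)=11·(y−8) mod 26:
A(0): 11·(0−8)=-88≡16 → Q
L(11): 11·(11−8)=33≡7 → H
O(14): 11·(14−8)=66≡14 → O
B(1): 11·(1−8)=-77≡1 → B
S(18): 11·(18−8)=110≡6 → G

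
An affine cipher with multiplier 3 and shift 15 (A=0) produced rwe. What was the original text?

slf

The inverse of 3 mod 26 is 9, since 3·9=27≡1. Apply D(y)=9·(y−15) mod 26:
r(17): 9·(17−15)=18 → s
w(22): 9·(22−15)=63≡11 → l
e(4): 9·(4−15)=-99≡5 → f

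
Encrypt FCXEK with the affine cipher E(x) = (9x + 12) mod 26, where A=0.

FELWY

F(5): 9·5+12=57≡5 → F
C(2): 9·2+12=30≡4 → E
X(23): 9·23+12=219≡11 → L
E(4): 9·4+12=48≡22 → W
K(10): 9·10+12=102≡24 → Y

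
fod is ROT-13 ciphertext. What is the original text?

f(5): 5−13=-8≡18 → s
o(14): 14−13=1 → b
d(3): 3−13=-10≡16 → q

sbq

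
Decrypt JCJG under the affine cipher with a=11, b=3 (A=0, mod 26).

KHKF

The inverse of 11 mod 26 is 19, since 11·19=209≡1. Apply D(y)=19·(y−3) mod 26:
J(9): 19·(9−3)=114≡10 → K
C(2): 19·(2−3)=-19≡7 → H
J(9): 19·(9−3)=114≡10 → K
G(6): 19·(6−3)=57≡5 → F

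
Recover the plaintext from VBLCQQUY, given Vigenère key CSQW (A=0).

Repeat the key across the ciphertext: CSQWCSQW
V(21)−C(2): 19 → T
B(1)−S(18): -17≡9 → J
L(11)−Q(16): -5≡21 → V
C(2)−W(22): -20≡6 → G
Q(16)−C(2): 14 → O
Q(16)−S(18): -2≡24 → Y
U(20)−Q(16): 4 → E
Y(24)−W(22): 2 → C

TJVGOYEC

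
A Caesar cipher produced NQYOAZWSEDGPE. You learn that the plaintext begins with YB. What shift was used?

15

From the crib: N(13)−Y(24)=-11≡15, so the shift is 15.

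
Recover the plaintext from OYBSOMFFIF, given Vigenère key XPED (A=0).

Repeat the key across the ciphertext: XPEDXPEDXP
O(14)−X(23): -9≡17 → R
Y(24)−P(15): 9 → J
B(1)−E(4): -3≡23 → X
S(18)−D(3): 15 → P
O(14)−X(23): -9≡17 → R
M(12)−P(15): -3≡23 → X
F(5)−E(4): 1 → B
F(5)−D(3): 2 → C
I(8)−X(23): -15≡11 → L
F(5)−P(15): -10≡16 → Q

RJXPRXBCLQ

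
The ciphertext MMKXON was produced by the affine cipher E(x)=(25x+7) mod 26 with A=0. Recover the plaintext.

VVXKTU

The inverse of 25 mod 26 is 25, since 25·25=625≡1. Apply D(y)=25·(y−7) mod 26:
M(12): 25·(12−7)=125≡21 → V
M(12): 25·(12−7)=125≡21 → V
K(10): 25·(10−7)=75≡23 → X
X(23): 25·(23−7)=400≡10 → K
O(14): 25·(14−7)=175≡19 → T
N(13): 25·(13−7)=150≡20 → U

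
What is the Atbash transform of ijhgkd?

i(8) → r(17)
j(9) → q(16)
h(7) → s(18)
g(6) → t(19)
k(10) → p(15)
d(3) → w(22)

rqstpw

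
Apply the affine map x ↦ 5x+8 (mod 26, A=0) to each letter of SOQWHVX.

UAKORJT

S(18): 5·18+8=98≡20 → U
O(14): 5·14+8=78≡0 → A
Q(16): 5·16+8=88≡10 → K
W(22): 5·22+8=118≡14 → O
H(7): 5·7+8=43≡17 → R
V(21): 5·21+8=113≡9 → J
X(23): 5·23+8=123≡19 → T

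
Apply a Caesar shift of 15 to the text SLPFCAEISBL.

HAEURPTXHQA

S(18): 18+15=33≡7 → H
L(11): 11+15=26≡0 → A
P(15): 15+15=30≡4 → E
F(5): 5+15=20 → U
C(2): 2+15=17 → R
A(0): 0+15=15 → P
E(4): 4+15=19 → T
I(8): 8+15=23 → X
S(18): 18+15=33≡7 → H
B(1): 1+15=16 → Q
L(11): 11+15=26≡0 → A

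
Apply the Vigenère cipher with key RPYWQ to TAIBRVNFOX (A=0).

KPGXHMCDKN

Repeat the key across the message: RPYWQRPYWQ
T(19)+R(17): 36≡10 → K
A(0)+P(15): 15 → P
I(8)+Y(24): 32≡6 → G
B(1)+W(22): 23 → X
R(17)+Q(16): 33≡7 → H
V(21)+R(17): 38≡12 → M
N(13)+P(15): 28≡2 → C
F(5)+Y(24): 29≡3 → D
O(14)+W(22): 36≡10 → K
X(23)+Q(16): 39≡13 → N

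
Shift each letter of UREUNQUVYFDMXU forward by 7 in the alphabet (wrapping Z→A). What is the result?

U(20): 20+7=27≡1 → B
R(17): 17+7=24 → Y
E(4): 4+7=11 → L
U(20): 20+7=27≡1 → B
N(13): 13+7=20 → U
Q(16): 16+7=23 → X
U(20): 20+7=27≡1 → B
V(21): 21+7=28≡2 → C
Y(24): 24+7=31≡5 → F
F(5): 5+7=12 → M
D(3): 3+7=10 → K
M(12): 12+7=19 → T
X(23): 23+7=30≡4 → E
U(20): 20+7=27≡1 → B

BYLBUXBCFMKTEB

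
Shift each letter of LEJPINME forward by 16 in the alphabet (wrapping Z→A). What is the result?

L(11): 11+16=27≡1 → B
E(4): 4+16=20 → U
J(9): 9+16=25 → Z
P(15): 15+16=31≡5 → F
I(8): 8+16=24 → Y
N(13): 13+16=29≡3 → D
M(12): 12+16=28≡2 → C
E(4): 4+16=20 → U

BUZFYDCU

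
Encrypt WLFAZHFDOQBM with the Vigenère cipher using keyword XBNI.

Repeat the key across the message: XBNIXBNIXBNI
W(22)+X(23): 45≡19 → T
L(11)+B(1): 12 → M
F(5)+N(13): 18 → S
A(0)+I(8): 8 → I
Z(25)+X(23): 48≡22 → W
H(7)+B(1): 8 → I
F(5)+N(13): 18 → S
D(3)+I(8): 11 → L
O(14)+X(23): 37≡11 → L
Q(16)+B(1): 17 → R
B(1)+N(13): 14 → O
M(12)+I(8): 20 → U

TMSIWISLLROU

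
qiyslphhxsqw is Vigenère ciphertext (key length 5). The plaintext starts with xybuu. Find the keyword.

Subtract each crib letter from the matching ciphertext letter (mod 26):
q(16)−x(23)=-7≡19 → t
i(8)−y(24)=-16≡10 → k
y(24)−b(1)=23 → x
s(18)−u(20)=-2≡24 → y
l(11)−u(20)=-9≡17 → r

tkxyr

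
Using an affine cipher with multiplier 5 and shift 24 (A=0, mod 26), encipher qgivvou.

q(16): 5·16+24=104≡0 → a
g(6): 5·6+24=54≡2 → c
i(8): 5·8+24=64≡12 → m
v(21): 5·21+24=129≡25 → z
v(21): 5·21+24=129≡25 → z
o(14): 5·14+24=94≡16 → q
u(20): 5·20+24=124≡20 → u

acmzzqu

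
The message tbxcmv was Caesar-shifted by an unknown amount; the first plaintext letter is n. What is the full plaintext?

nvrwgp

From the crib: t(19)−n(13)=6, so the shift is 6.
Subtract 6 from each ciphertext letter:
t(19): 19−6=13 → n
b(1): 1−6=-5≡21 → v
x(23): 23−6=17 → r
c(2): 2−6=-4≡22 → w
m(12): 12−6=6 → g
v(21): 21−6=15 → p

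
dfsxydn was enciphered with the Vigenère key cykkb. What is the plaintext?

Repeat the key across the ciphertext: cykkbcy
d(3)−c(2): 1 → b
f(5)−y(24): -19≡7 → h
s(18)−k(10): 8 → i
x(23)−k(10): 13 → n
y(24)−b(1): 23 → x
d(3)−c(2): 1 → b
n(13)−y(24): -11≡15 → p

bhinxbp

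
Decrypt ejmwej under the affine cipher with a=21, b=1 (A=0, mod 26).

The inverse of 21 mod 26 is 5, since 21·5=105≡1. Apply D(y)=5·(y−1) mod 26:
e(4): 5·(4−1)=15 → p
j(9): 5·(9−1)=40≡14 → o
m(12): 5·(12−1)=55≡3 → d
w(22): 5·(22−1)=105≡1 → b
e(4): 5·(4−1)=15 → p
j(9): 5·(9−1)=40≡14 → o

podbpo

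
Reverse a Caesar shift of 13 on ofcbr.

bspoe

o(14): 14−13=1 → b
f(5): 5−13=-8≡18 → s
c(2): 2−13=-11≡15 → p
b(1): 1−13=-12≡14 → o
r(17): 17−13=4 → e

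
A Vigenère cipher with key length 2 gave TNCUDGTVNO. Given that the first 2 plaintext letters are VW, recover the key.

Subtract each crib letter from the matching ciphertext letter (mod 26):
T(19)−V(21)=-2≡24 → Y
N(13)−W(22)=-9≡17 → R

YR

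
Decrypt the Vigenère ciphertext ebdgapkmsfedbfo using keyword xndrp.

Repeat the key across the ciphertext: xndrpxndrpxndrp
e(4)−x(23): -19≡7 → h
b(1)−n(13): -12≡14 → o
d(3)−d(3): 0 → a
g(6)−r(17): -11≡15 → p
a(0)−p(15): -15≡11 → l
p(15)−x(23): -8≡18 → s
k(10)−n(13): -3≡23 → x
m(12)−d(3): 9 → j
s(18)−r(17): 1 → b
f(5)−p(15): -10≡16 → q
e(4)−x(23): -19≡7 → h
d(3)−n(13): -10≡16 → q
b(1)−d(3): -2≡24 → y
f(5)−r(17): -12≡14 → o
o(14)−p(15): -1≡25 → z

hoaplsxjbqhqyoz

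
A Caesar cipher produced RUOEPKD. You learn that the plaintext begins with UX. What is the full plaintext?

UXRHSNG

From the crib: R(17)−U(20)=-3≡23, so the shift is 23.
Subtract 23 from each ciphertext letter:
R(17): 17−23=-6≡20 → U
U(20): 20−23=-3≡23 → X
O(14): 14−23=-9≡17 → R
E(4): 4−23=-19≡7 → H
P(15): 15−23=-8≡18 → S
K(10): 10−23=-13≡13 → N
D(3): 3−23=-20≡6 → G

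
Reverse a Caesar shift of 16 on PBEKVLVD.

P(15): 15−16=-1≡25 → Z
B(1): 1−16=-15≡11 → L
E(4): 4−16=-12≡14 → O
K(10): 10−16=-6≡20 → U
V(21): 21−16=5 → F
L(11): 11−16=-5≡21 → V
V(21): 21−16=5 → F
D(3): 3−16=-13≡13 → N

ZLOUFVFN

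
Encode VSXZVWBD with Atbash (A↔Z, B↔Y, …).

EHCAEDYW

V(21) → E(4)
S(18) → H(7)
X(23) → C(2)
Z(25) → A(0)
V(21) → E(4)
W(22) → D(3)
B(1) → Y(24)
D(3) → W(22)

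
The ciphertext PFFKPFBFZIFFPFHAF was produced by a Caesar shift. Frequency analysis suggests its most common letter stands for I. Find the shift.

The most frequent ciphertext letter is F (appears 8 times).
F is position 5; I is position 8.
Shift = -3≡23.

23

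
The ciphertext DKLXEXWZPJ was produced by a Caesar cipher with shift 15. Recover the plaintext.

D(3): 3−15=-12≡14 → O
K(10): 10−15=-5≡21 → V
L(11): 11−15=-4≡22 → W
X(23): 23−15=8 → I
E(4): 4−15=-11≡15 → P
X(23): 23−15=8 → I
W(22): 22−15=7 → H
Z(25): 25−15=10 → K
P(15): 15−15=0 → A
J(9): 9−15=-6≡20 → U

OVWIPIHKAU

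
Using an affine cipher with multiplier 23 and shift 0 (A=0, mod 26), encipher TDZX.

VRDJ

T(19): 23·19+0=437≡21 → V
D(3): 23·3+0=69≡17 → R
Z(25): 23·25+0=575≡3 → D
X(23): 23·23+0=529≡9 → J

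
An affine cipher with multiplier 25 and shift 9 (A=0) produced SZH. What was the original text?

The inverse of 25 mod 26 is 25, since 25·25=625≡1. Apply D(y)=25·(y−9) mod 26:
S(18): 25·(18−9)=225≡17 → R
Z(25): 25·(25−9)=400≡10 → K
H(7): 25·(7−9)=-50≡2 → C

RKC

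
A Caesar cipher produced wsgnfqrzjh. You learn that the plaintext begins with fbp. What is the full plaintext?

From the crib: w(22)−f(5)=17, so the shift is 17.
Subtract 17 from each ciphertext letter:
w(22): 22−17=5 → f
s(18): 18−17=1 → b
g(6): 6−17=-11≡15 → p
n(13): 13−17=-4≡22 → w
f(5): 5−17=-12≡14 → o
q(16): 16−17=-1≡25 → z
r(17): 17−17=0 → a
z(25): 25−17=8 → i
j(9): 9−17=-8≡18 → s
h(7): 7−17=-10≡16 → q

fbpwozaisq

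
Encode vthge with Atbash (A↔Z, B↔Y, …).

v(21) → e(4)
t(19) → g(6)
h(7) → s(18)
g(6) → t(19)
e(4) → v(21)

egstv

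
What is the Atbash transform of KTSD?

PGHW

K(10) → P(15)
T(19) → G(6)
S(18) → H(7)
D(3) → W(22)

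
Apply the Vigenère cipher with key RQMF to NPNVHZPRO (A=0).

EFZAYPBWF

Repeat the key across the message: RQMFRQMFR
N(13)+R(17): 30≡4 → E
P(15)+Q(16): 31≡5 → F
N(13)+M(12): 25 → Z
V(21)+F(5): 26≡0 → A
H(7)+R(17): 24 → Y
Z(25)+Q(16): 41≡15 → P
P(15)+M(12): 27≡1 → B
R(17)+F(5): 22 → W
O(14)+R(17): 31≡5 → F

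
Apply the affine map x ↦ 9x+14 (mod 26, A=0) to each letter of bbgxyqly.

xxqnwcjw

b(1): 9·1+14=23 → x
b(1): 9·1+14=23 → x
g(6): 9·6+14=68≡16 → q
x(23): 9·23+14=221≡13 → n
y(24): 9·24+14=230≡22 → w
q(16): 9·16+14=158≡2 → c
l(11): 9·11+14=113≡9 → j
y(24): 9·24+14=230≡22 → w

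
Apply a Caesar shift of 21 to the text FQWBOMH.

ALRWJHC

F(5): 5+21=26≡0 → A
Q(16): 16+21=37≡11 → L
W(22): 22+21=43≡17 → R
B(1): 1+21=22 → W
O(14): 14+21=35≡9 → J
M(12): 12+21=33≡7 → H
H(7): 7+21=28≡2 → C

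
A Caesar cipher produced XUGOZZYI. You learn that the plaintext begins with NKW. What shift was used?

From the crib: X(23)−N(13)=10, so the shift is 10.

10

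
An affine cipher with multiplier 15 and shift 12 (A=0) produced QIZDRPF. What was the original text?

CYNPJVD

The inverse of 15 mod 26 is 7, since 15·7=105≡1. Apply D(y)=7·(y−12) mod 26:
Q(16): 7·(16−12)=28≡2 → C
I(8): 7·(8−12)=-28≡24 → Y
Z(25): 7·(25−12)=91≡13 → N
D(3): 7·(3−12)=-63≡15 → P
R(17): 7·(17−12)=35≡9 → J
P(15): 7·(15−12)=21 → V
F(5): 7·(5−12)=-49≡3 → D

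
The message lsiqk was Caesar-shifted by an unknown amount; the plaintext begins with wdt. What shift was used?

15

From the crib: l(11)−w(22)=-11≡15, so the shift is 15.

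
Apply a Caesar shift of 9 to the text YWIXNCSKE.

HFRGWLBTN

Y(24): 24+9=33≡7 → H
W(22): 22+9=31≡5 → F
I(8): 8+9=17 → R
X(23): 23+9=32≡6 → G
N(13): 13+9=22 → W
C(2): 2+9=11 → L
S(18): 18+9=27≡1 → B
K(10): 10+9=19 → T
E(4): 4+9=13 → N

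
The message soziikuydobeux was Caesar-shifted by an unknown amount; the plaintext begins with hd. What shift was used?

11

From the crib: s(18)−h(7)=11, so the shift is 11.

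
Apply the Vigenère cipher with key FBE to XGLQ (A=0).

CHPV

Repeat the key across the message: FBEF
X(23)+F(5): 28≡2 → C
G(6)+B(1): 7 → H
L(11)+E(4): 15 → P
Q(16)+F(5): 21 → V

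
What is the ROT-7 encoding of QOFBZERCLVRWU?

Q(16): 16+7=23 → X
O(14): 14+7=21 → V
F(5): 5+7=12 → M
B(1): 1+7=8 → I
Z(25): 25+7=32≡6 → G
E(4): 4+7=11 → L
R(17): 17+7=24 → Y
C(2): 2+7=9 → J
L(11): 11+7=18 → S
V(21): 21+7=28≡2 → C
R(17): 17+7=24 → Y
W(22): 22+7=29≡3 → D
U(20): 20+7=27≡1 → B

XVMIGLYJSCYDB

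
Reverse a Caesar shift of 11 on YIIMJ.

NXXBY

Y(24): 24−11=13 → N
I(8): 8−11=-3≡23 → X
I(8): 8−11=-3≡23 → X
M(12): 12−11=1 → B
J(9): 9−11=-2≡24 → Y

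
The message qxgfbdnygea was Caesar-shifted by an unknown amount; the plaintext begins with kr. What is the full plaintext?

From the crib: q(16)−k(10)=6, so the shift is 6.
Subtract 6 from each ciphertext letter:
q(16): 16−6=10 → k
x(23): 23−6=17 → r
g(6): 6−6=0 → a
f(5): 5−6=-1≡25 → z
b(1): 1−6=-5≡21 → v
d(3): 3−6=-3≡23 → x
n(13): 13−6=7 → h
y(24): 24−6=18 → s
g(6): 6−6=0 → a
e(4): 4−6=-2≡24 → y
a(0): 0−6=-6≡20 → u

krazvxhsayu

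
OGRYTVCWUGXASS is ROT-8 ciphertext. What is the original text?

GYJQLNUOMYPSKK

O(14): 14−8=6 → G
G(6): 6−8=-2≡24 → Y
R(17): 17−8=9 → J
Y(24): 24−8=16 → Q
T(19): 19−8=11 → L
V(21): 21−8=13 → N
C(2): 2−8=-6≡20 → U
W(22): 22−8=14 → O
U(20): 20−8=12 → M
G(6): 6−8=-2≡24 → Y
X(23): 23−8=15 → P
A(0): 0−8=-8≡18 → S
S(18): 18−8=10 → K
S(18): 18−8=10 → K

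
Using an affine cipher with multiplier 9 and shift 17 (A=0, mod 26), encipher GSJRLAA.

G(6): 9·6+17=71≡19 → T
S(18): 9·18+17=179≡23 → X
J(9): 9·9+17=98≡20 → U
R(17): 9·17+17=170≡14 → O
L(11): 9·11+17=116≡12 → M
A(0): 9·0+17=17 → R
A(0): 9·0+17=17 → R

TXUOMRR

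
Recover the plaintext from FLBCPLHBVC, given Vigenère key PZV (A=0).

QMGNQQSCAN

Repeat the key across the ciphertext: PZVPZVPZVP
F(5)−P(15): -10≡16 → Q
L(11)−Z(25): -14≡12 → M
B(1)−V(21): -20≡6 → G
C(2)−P(15): -13≡13 → N
P(15)−Z(25): -10≡16 → Q
L(11)−V(21): -10≡16 → Q
H(7)−P(15): -8≡18 → S
B(1)−Z(25): -24≡2 → C
V(21)−V(21): 0 → A
C(2)−P(15): -13≡13 → N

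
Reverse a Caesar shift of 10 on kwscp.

amisf

k(10): 10−10=0 → a
w(22): 22−10=12 → m
s(18): 18−10=8 → i
c(2): 2−10=-8≡18 → s
p(15): 15−10=5 → f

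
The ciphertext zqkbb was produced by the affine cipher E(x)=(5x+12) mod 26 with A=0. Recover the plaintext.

The inverse of 5 mod 26 is 21, since 5·21=105≡1. Apply D(y)=21·(y−12) mod 26:
z(25): 21·(25−12)=273≡13 → n
q(16): 21·(16−12)=84≡6 → g
k(10): 21·(10−12)=-42≡10 → k
b(1): 21·(1−12)=-231≡3 → d
b(1): 21·(1−12)=-231≡3 → d

ngkdd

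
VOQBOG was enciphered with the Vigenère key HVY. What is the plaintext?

Repeat the key across the ciphertext: HVYHVY
V(21)−H(7): 14 → O
O(14)−V(21): -7≡19 → T
Q(16)−Y(24): -8≡18 → S
B(1)−H(7): -6≡20 → U
O(14)−V(21): -7≡19 → T
G(6)−Y(24): -18≡8 → I

OTSUTI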